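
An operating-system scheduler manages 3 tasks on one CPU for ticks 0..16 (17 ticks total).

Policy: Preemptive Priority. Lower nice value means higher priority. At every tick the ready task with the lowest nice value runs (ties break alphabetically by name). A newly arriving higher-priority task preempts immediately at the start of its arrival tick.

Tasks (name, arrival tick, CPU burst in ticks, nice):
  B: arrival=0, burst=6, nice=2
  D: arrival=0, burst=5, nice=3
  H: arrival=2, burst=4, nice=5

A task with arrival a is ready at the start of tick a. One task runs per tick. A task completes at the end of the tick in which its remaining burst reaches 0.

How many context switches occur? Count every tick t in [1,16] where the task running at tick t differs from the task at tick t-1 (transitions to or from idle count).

context switches = 3

t=0: ready={B,D} → run B
t=1: ready={B,D} → run B
t=2: ready={B,D,H} → run B
t=3: ready={B,D,H} → run B
t=4: ready={B,D,H} → run B
t=5: ready={B,D,H} → run B
t=6: ready={D,H} → run D
t=7: ready={D,H} → run D
t=8: ready={D,H} → run D
t=9: ready={D,H} → run D
t=10: ready={D,H} → run D
t=11: ready={H} → run H
t=12: ready={H} → run H
t=13: ready={H} → run H
t=14: ready={H} → run H
t=15: (idle)
t=16: (idle)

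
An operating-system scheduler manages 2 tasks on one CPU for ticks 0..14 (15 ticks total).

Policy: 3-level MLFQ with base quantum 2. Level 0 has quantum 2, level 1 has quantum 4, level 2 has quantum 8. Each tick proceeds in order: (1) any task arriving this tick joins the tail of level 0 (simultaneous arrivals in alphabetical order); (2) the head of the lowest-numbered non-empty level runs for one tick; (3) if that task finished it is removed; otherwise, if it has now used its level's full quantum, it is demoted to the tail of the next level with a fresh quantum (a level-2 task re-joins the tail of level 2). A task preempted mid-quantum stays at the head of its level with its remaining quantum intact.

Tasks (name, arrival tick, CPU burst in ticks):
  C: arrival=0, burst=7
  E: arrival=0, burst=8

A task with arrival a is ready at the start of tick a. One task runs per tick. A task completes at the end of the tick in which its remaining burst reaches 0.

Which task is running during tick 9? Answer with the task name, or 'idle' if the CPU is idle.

running at tick 9 = E

t=0: L0/L1/L2 = CE/-/- → run C
t=1: L0/L1/L2 = CE/-/- → run C
t=2: L0/L1/L2 = E/C/- → run E
t=3: L0/L1/L2 = E/C/- → run E
t=4: L0/L1/L2 = -/CE/- → run C
t=5: L0/L1/L2 = -/CE/- → run C
t=6: L0/L1/L2 = -/CE/- → run C
t=7: L0/L1/L2 = -/CE/- → run C
t=8: L0/L1/L2 = -/E/C → run E
t=9: L0/L1/L2 = -/E/C → run E
t=10: L0/L1/L2 = -/E/C → run E
t=11: L0/L1/L2 = -/E/C → run E
t=12: L0/L1/L2 = -/-/CE → run C
t=13: L0/L1/L2 = -/-/E → run E
t=14: L0/L1/L2 = -/-/E → run E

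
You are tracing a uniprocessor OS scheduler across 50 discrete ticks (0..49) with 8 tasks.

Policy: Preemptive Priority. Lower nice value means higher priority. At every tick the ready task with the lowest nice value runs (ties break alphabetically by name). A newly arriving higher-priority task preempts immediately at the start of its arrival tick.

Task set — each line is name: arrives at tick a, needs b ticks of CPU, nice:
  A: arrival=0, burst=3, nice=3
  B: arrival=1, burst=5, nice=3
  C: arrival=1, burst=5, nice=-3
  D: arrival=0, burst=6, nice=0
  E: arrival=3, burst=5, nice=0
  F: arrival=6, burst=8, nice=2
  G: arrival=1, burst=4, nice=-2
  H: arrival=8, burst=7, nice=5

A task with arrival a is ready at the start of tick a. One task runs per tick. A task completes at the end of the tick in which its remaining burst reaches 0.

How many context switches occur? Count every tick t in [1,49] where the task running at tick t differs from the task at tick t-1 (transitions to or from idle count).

context switches = 9

t=0: ready={A,D} → run D
t=1: ready={A,B,C,D,G} → run C
t=2: ready={A,B,C,D,G} → run C
t=3: ready={A,B,C,D,E,G} → run C
t=4: ready={A,B,C,D,E,G} → run C
t=5: ready={A,B,C,D,E,G} → run C
t=6: ready={A,B,D,E,F,G} → run G
t=7: ready={A,B,D,E,F,G} → run G
t=8: ready={A,B,D,E,F,G,H} → run G
t=9: ready={A,B,D,E,F,G,H} → run G
t=10: ready={A,B,D,E,F,H} → run D
t=11: ready={A,B,D,E,F,H} → run D
t=12: ready={A,B,D,E,F,H} → run D
t=13: ready={A,B,D,E,F,H} → run D
t=14: ready={A,B,D,E,F,H} → run D
t=15: ready={A,B,E,F,H} → run E
t=16: ready={A,B,E,F,H} → run E
t=17: ready={A,B,E,F,H} → run E
t=18: ready={A,B,E,F,H} → run E
t=19: ready={A,B,E,F,H} → run E
t=20: ready={A,B,F,H} → run F
t=21: ready={A,B,F,H} → run F
t=22: ready={A,B,F,H} → run F
t=23: ready={A,B,F,H} → run F
t=24: ready={A,B,F,H} → run F
t=25: ready={A,B,F,H} → run F
t=26: ready={A,B,F,H} → run F
t=27: ready={A,B,F,H} → run F
t=28: ready={A,B,H} → run A
t=29: ready={A,B,H} → run A
t=30: ready={A,B,H} → run A
t=31: ready={B,H} → run B
t=32: ready={B,H} → run B
t=33: ready={B,H} → run B
t=34: ready={B,H} → run B
t=35: ready={B,H} → run B
t=36: ready={H} → run H
t=37: ready={H} → run H
t=38: ready={H} → run H
t=39: ready={H} → run H
t=40: ready={H} → run H
t=41: ready={H} → run H
t=42: ready={H} → run H
t=43: (idle)
t=44: (idle)
t=45: (idle)
t=46: (idle)
t=47: (idle)
t=48: (idle)
t=49: (idle)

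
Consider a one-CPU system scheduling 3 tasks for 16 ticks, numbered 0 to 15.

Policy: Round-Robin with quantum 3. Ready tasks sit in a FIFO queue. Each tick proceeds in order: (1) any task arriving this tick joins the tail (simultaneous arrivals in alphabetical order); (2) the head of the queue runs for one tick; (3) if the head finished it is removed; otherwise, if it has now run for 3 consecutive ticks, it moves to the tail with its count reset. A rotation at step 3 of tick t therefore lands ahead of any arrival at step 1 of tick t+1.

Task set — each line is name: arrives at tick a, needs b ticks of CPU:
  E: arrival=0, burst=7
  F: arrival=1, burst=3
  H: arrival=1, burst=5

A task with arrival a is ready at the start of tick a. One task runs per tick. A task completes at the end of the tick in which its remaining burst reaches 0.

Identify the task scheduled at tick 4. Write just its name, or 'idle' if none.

t=0: queue=[E] q_used=0 → run E
t=1: queue=[E,F,H] q_used=1 → run E
t=2: queue=[E,F,H] q_used=2 → run E
t=3: queue=[F,H,E] q_used=0 → run F
t=4: queue=[F,H,E] q_used=1 → run F
t=5: queue=[F,H,E] q_used=2 → run F
t=6: queue=[H,E] q_used=0 → run H
t=7: queue=[H,E] q_used=1 → run H
t=8: queue=[H,E] q_used=2 → run H
t=9: queue=[E,H] q_used=0 → run E
t=10: queue=[E,H] q_used=1 → run E
t=11: queue=[E,H] q_used=2 → run E
t=12: queue=[H,E] q_used=0 → run H
t=13: queue=[H,E] q_used=1 → run H
t=14: queue=[E] q_used=0 → run E
t=15: (idle)

running at tick 4 = F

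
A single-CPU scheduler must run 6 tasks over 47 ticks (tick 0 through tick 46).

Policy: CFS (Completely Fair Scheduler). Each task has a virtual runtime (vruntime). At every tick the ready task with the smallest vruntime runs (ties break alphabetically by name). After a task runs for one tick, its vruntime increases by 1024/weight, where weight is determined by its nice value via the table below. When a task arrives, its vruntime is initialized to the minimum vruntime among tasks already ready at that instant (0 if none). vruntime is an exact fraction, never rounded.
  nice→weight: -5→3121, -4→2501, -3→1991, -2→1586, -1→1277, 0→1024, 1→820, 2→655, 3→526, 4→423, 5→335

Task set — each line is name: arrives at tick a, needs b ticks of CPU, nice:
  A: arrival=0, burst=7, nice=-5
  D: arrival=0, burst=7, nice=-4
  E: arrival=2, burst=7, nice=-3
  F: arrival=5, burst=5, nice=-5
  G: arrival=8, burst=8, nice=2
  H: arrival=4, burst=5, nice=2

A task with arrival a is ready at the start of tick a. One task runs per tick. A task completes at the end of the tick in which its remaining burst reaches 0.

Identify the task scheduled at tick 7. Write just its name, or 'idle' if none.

running at tick 7 = A

t=0: vr[A=0 D=0] → run A
t=1: vr[A=1024/3121 D=0] → run D
t=2: vr[A=1024/3121 D=1024/2501 E=1024/3121] → run A
t=3: vr[A=2048/3121 D=1024/2501 E=1024/3121] → run E
t=4: vr[A=2048/3121 D=1024/2501 E=5234688/6213911 H=1024/2501] → run D
t=5: vr[A=2048/3121 D=2048/2501 E=5234688/6213911 F=1024/2501 H=1024/2501] → run F
t=6: vr[A=2048/3121 D=2048/2501 E=5234688/6213911 F=5756928/7805621 H=1024/2501] → run H
t=7: vr[A=2048/3121 D=2048/2501 E=5234688/6213911 F=5756928/7805621 H=3231744/1638155] → run A
t=8: vr[A=3072/3121 D=2048/2501 E=5234688/6213911 F=5756928/7805621 G=5756928/7805621 H=3231744/1638155] → run F
t=9: vr[A=3072/3121 D=2048/2501 E=5234688/6213911 F=8317952/7805621 G=5756928/7805621 H=3231744/1638155] → run G
t=10: vr[A=3072/3121 D=2048/2501 E=5234688/6213911 F=8317952/7805621 G=11763743744/5112681755 H=3231744/1638155] → run D
t=11: vr[A=3072/3121 D=3072/2501 E=5234688/6213911 F=8317952/7805621 G=11763743744/5112681755 H=3231744/1638155] → run E
t=12: vr[A=3072/3121 D=3072/2501 E=8430592/6213911 F=8317952/7805621 G=11763743744/5112681755 H=3231744/1638155] → run A
t=13: vr[A=4096/3121 D=3072/2501 E=8430592/6213911 F=8317952/7805621 G=11763743744/5112681755 H=3231744/1638155] → run F
t=14: vr[A=4096/3121 D=3072/2501 E=8430592/6213911 F=10878976/7805621 G=11763743744/5112681755 H=3231744/1638155] → run D
t=15: vr[A=4096/3121 D=4096/2501 E=8430592/6213911 F=10878976/7805621 G=11763743744/5112681755 H=3231744/1638155] → run A
t=16: vr[A=5120/3121 D=4096/2501 E=8430592/6213911 F=10878976/7805621 G=11763743744/5112681755 H=3231744/1638155] → run E
t=17: vr[A=5120/3121 D=4096/2501 E=11626496/6213911 F=10878976/7805621 G=11763743744/5112681755 H=3231744/1638155] → run F
t=18: vr[A=5120/3121 D=4096/2501 E=11626496/6213911 F=13440000/7805621 G=11763743744/5112681755 H=3231744/1638155] → run D
t=19: vr[A=5120/3121 D=5120/2501 E=11626496/6213911 F=13440000/7805621 G=11763743744/5112681755 H=3231744/1638155] → run A
t=20: vr[A=6144/3121 D=5120/2501 E=11626496/6213911 F=13440000/7805621 G=11763743744/5112681755 H=3231744/1638155] → run F
t=21: vr[A=6144/3121 D=5120/2501 E=11626496/6213911 G=11763743744/5112681755 H=3231744/1638155] → run E
t=22: vr[A=6144/3121 D=5120/2501 E=14822400/6213911 G=11763743744/5112681755 H=3231744/1638155] → run A
t=23: vr[D=5120/2501 E=14822400/6213911 G=11763743744/5112681755 H=3231744/1638155] → run H
t=24: vr[D=5120/2501 E=14822400/6213911 G=11763743744/5112681755 H=5792768/1638155] → run D
t=25: vr[D=6144/2501 E=14822400/6213911 G=11763743744/5112681755 H=5792768/1638155] → run G
t=26: vr[D=6144/2501 E=14822400/6213911 G=19756699648/5112681755 H=5792768/1638155] → run E
t=27: vr[D=6144/2501 E=18018304/6213911 G=19756699648/5112681755 H=5792768/1638155] → run D
t=28: vr[E=18018304/6213911 G=19756699648/5112681755 H=5792768/1638155] → run E
t=29: vr[E=21214208/6213911 G=19756699648/5112681755 H=5792768/1638155] → run E
t=30: vr[G=19756699648/5112681755 H=5792768/1638155] → run H
t=31: vr[G=19756699648/5112681755 H=8353792/1638155] → run G
t=32: vr[G=27749655552/5112681755 H=8353792/1638155] → run H
t=33: vr[G=27749655552/5112681755 H=10914816/1638155] → run G
t=34: vr[G=35742611456/5112681755 H=10914816/1638155] → run H
t=35: vr[G=35742611456/5112681755] → run G
t=36: vr[G=8747113472/1022536351] → run G
t=37: vr[G=51728523264/5112681755] → run G
t=38: vr[G=59721479168/5112681755] → run G
t=39: (idle)
t=40: (idle)
t=41: (idle)
t=42: (idle)
t=43: (idle)
t=44: (idle)
t=45: (idle)
t=46: (idle)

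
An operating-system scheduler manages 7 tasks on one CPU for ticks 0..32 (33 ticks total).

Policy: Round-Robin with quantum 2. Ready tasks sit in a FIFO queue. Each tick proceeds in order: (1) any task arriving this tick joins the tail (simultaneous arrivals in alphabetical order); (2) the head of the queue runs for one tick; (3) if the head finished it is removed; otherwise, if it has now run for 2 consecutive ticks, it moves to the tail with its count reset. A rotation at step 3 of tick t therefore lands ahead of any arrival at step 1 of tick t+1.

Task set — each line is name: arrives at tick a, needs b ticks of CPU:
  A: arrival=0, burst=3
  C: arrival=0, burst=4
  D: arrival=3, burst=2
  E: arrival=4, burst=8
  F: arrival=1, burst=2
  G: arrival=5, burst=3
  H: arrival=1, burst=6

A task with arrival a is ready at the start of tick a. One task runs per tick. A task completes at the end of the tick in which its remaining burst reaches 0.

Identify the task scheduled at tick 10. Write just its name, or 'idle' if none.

running at tick 10 = D

t=0: queue=[A,C] q_used=0 → run A
t=1: queue=[A,C,F,H] q_used=1 → run A
t=2: queue=[C,F,H,A] q_used=0 → run C
t=3: queue=[C,F,H,A,D] q_used=1 → run C
t=4: queue=[F,H,A,D,C,E] q_used=0 → run F
t=5: queue=[F,H,A,D,C,E,G] q_used=1 → run F
t=6: queue=[H,A,D,C,E,G] q_used=0 → run H
t=7: queue=[H,A,D,C,E,G] q_used=1 → run H
t=8: queue=[A,D,C,E,G,H] q_used=0 → run A
t=9: queue=[D,C,E,G,H] q_used=0 → run D
t=10: queue=[D,C,E,G,H] q_used=1 → run D
t=11: queue=[C,E,G,H] q_used=0 → run C
t=12: queue=[C,E,G,H] q_used=1 → run C
t=13: queue=[E,G,H] q_used=0 → run E
t=14: queue=[E,G,H] q_used=1 → run E
t=15: queue=[G,H,E] q_used=0 → run G
t=16: queue=[G,H,E] q_used=1 → run G
t=17: queue=[H,E,G] q_used=0 → run H
t=18: queue=[H,E,G] q_used=1 → run H
t=19: queue=[E,G,H] q_used=0 → run E
t=20: queue=[E,G,H] q_used=1 → run E
t=21: queue=[G,H,E] q_used=0 → run G
t=22: queue=[H,E] q_used=0 → run H
t=23: queue=[H,E] q_used=1 → run H
t=24: queue=[E] q_used=0 → run E
t=25: queue=[E] q_used=1 → run E
t=26: queue=[E] q_used=0 → run E
t=27: queue=[E] q_used=1 → run E
t=28: (idle)
t=29: (idle)
t=30: (idle)
t=31: (idle)
t=32: (idle)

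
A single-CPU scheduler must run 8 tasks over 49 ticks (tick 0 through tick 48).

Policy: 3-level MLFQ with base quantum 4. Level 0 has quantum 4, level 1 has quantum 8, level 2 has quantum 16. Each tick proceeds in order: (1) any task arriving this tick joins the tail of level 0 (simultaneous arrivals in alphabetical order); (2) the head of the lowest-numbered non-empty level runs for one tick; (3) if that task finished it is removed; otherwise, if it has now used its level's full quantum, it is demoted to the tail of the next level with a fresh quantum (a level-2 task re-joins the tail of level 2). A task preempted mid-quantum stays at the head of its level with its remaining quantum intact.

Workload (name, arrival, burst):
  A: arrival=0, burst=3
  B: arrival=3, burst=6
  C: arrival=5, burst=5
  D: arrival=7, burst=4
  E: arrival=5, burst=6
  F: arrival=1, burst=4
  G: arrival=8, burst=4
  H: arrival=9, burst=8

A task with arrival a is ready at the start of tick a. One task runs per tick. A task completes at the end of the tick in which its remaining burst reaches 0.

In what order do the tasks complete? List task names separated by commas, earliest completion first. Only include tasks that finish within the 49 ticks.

completion order = A, F, D, G, B, C, E, H

t=0: L0/L1/L2 = A/-/- → run A
t=1: L0/L1/L2 = AF/-/- → run A
t=2: L0/L1/L2 = AF/-/- → run A
t=3: L0/L1/L2 = FB/-/- → run F
t=4: L0/L1/L2 = FB/-/- → run F
t=5: L0/L1/L2 = FBCE/-/- → run F
t=6: L0/L1/L2 = FBCE/-/- → run F
t=7: L0/L1/L2 = BCED/-/- → run B
t=8: L0/L1/L2 = BCEDG/-/- → run B
t=9: L0/L1/L2 = BCEDGH/-/- → run B
t=10: L0/L1/L2 = BCEDGH/-/- → run B
t=11: L0/L1/L2 = CEDGH/B/- → run C
t=12: L0/L1/L2 = CEDGH/B/- → run C
t=13: L0/L1/L2 = CEDGH/B/- → run C
t=14: L0/L1/L2 = CEDGH/B/- → run C
t=15: L0/L1/L2 = EDGH/BC/- → run E
t=16: L0/L1/L2 = EDGH/BC/- → run E
t=17: L0/L1/L2 = EDGH/BC/- → run E
t=18: L0/L1/L2 = EDGH/BC/- → run E
t=19: L0/L1/L2 = DGH/BCE/- → run D
t=20: L0/L1/L2 = DGH/BCE/- → run D
t=21: L0/L1/L2 = DGH/BCE/- → run D
t=22: L0/L1/L2 = DGH/BCE/- → run D
t=23: L0/L1/L2 = GH/BCE/- → run G
t=24: L0/L1/L2 = GH/BCE/- → run G
t=25: L0/L1/L2 = GH/BCE/- → run G
t=26: L0/L1/L2 = GH/BCE/- → run G
t=27: L0/L1/L2 = H/BCE/- → run H
t=28: L0/L1/L2 = H/BCE/- → run H
t=29: L0/L1/L2 = H/BCE/- → run H
t=30: L0/L1/L2 = H/BCE/- → run H
t=31: L0/L1/L2 = -/BCEH/- → run B
t=32: L0/L1/L2 = -/BCEH/- → run B
t=33: L0/L1/L2 = -/CEH/- → run C
t=34: L0/L1/L2 = -/EH/- → run E
t=35: L0/L1/L2 = -/EH/- → run E
t=36: L0/L1/L2 = -/H/- → run H
t=37: L0/L1/L2 = -/H/- → run H
t=38: L0/L1/L2 = -/H/- → run H
t=39: L0/L1/L2 = -/H/- → run H
t=40: (idle)
t=41: (idle)
t=42: (idle)
t=43: (idle)
t=44: (idle)
t=45: (idle)
t=46: (idle)
t=47: (idle)
t=48: (idle)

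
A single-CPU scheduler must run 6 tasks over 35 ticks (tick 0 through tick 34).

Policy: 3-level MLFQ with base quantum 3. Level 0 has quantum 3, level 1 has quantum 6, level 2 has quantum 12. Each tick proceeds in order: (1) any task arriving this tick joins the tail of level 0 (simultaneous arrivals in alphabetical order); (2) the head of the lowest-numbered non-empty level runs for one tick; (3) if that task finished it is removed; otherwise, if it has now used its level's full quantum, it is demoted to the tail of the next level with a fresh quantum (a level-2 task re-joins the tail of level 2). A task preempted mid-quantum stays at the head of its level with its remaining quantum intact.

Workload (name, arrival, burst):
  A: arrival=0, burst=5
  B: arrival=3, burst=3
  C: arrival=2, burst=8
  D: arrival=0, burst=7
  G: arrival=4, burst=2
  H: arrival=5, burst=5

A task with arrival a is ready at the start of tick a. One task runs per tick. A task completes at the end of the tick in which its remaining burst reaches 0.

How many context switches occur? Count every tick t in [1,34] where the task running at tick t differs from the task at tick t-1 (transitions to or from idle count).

context switches = 10

t=0: L0/L1/L2 = AD/-/- → run A
t=1: L0/L1/L2 = AD/-/- → run A
t=2: L0/L1/L2 = ADC/-/- → run A
t=3: L0/L1/L2 = DCB/A/- → run D
t=4: L0/L1/L2 = DCBG/A/- → run D
t=5: L0/L1/L2 = DCBGH/A/- → run D
t=6: L0/L1/L2 = CBGH/AD/- → run C
t=7: L0/L1/L2 = CBGH/AD/- → run C
t=8: L0/L1/L2 = CBGH/AD/- → run C
t=9: L0/L1/L2 = BGH/ADC/- → run B
t=10: L0/L1/L2 = BGH/ADC/- → run B
t=11: L0/L1/L2 = BGH/ADC/- → run B
t=12: L0/L1/L2 = GH/ADC/- → run G
t=13: L0/L1/L2 = GH/ADC/- → run G
t=14: L0/L1/L2 = H/ADC/- → run H
t=15: L0/L1/L2 = H/ADC/- → run H
t=16: L0/L1/L2 = H/ADC/- → run H
t=17: L0/L1/L2 = -/ADCH/- → run A
t=18: L0/L1/L2 = -/ADCH/- → run A
t=19: L0/L1/L2 = -/DCH/- → run D
t=20: L0/L1/L2 = -/DCH/- → run D
t=21: L0/L1/L2 = -/DCH/- → run D
t=22: L0/L1/L2 = -/DCH/- → run D
t=23: L0/L1/L2 = -/CH/- → run C
t=24: L0/L1/L2 = -/CH/- → run C
t=25: L0/L1/L2 = -/CH/- → run C
t=26: L0/L1/L2 = -/CH/- → run C
t=27: L0/L1/L2 = -/CH/- → run C
t=28: L0/L1/L2 = -/H/- → run H
t=29: L0/L1/L2 = -/H/- → run H
t=30: (idle)
t=31: (idle)
t=32: (idle)
t=33: (idle)
t=34: (idle)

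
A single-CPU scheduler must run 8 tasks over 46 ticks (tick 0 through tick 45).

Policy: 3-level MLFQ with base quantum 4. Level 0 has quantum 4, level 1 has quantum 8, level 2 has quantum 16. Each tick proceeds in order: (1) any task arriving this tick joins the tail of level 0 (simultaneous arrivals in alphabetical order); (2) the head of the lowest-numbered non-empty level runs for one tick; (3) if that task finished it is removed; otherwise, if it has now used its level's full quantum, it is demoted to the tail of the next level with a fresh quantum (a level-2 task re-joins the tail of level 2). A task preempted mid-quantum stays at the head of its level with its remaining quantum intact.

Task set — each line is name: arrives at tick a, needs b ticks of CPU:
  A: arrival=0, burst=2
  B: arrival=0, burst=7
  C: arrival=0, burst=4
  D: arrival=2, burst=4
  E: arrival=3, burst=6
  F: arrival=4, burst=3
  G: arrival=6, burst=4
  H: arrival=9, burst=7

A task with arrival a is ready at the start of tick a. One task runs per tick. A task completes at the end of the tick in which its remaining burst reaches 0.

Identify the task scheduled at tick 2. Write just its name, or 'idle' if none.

running at tick 2 = B

t=0: L0/L1/L2 = ABC/-/- → run A
t=1: L0/L1/L2 = ABC/-/- → run A
t=2: L0/L1/L2 = BCD/-/- → run B
t=3: L0/L1/L2 = BCDE/-/- → run B
t=4: L0/L1/L2 = BCDEF/-/- → run B
t=5: L0/L1/L2 = BCDEF/-/- → run B
t=6: L0/L1/L2 = CDEFG/B/- → run C
t=7: L0/L1/L2 = CDEFG/B/- → run C
t=8: L0/L1/L2 = CDEFG/B/- → run C
t=9: L0/L1/L2 = CDEFGH/B/- → run C
t=10: L0/L1/L2 = DEFGH/B/- → run D
t=11: L0/L1/L2 = DEFGH/B/- → run D
t=12: L0/L1/L2 = DEFGH/B/- → run D
t=13: L0/L1/L2 = DEFGH/B/- → run D
t=14: L0/L1/L2 = EFGH/B/- → run E
t=15: L0/L1/L2 = EFGH/B/- → run E
t=16: L0/L1/L2 = EFGH/B/- → run E
t=17: L0/L1/L2 = EFGH/B/- → run E
t=18: L0/L1/L2 = FGH/BE/- → run F
t=19: L0/L1/L2 = FGH/BE/- → run F
t=20: L0/L1/L2 = FGH/BE/- → run F
t=21: L0/L1/L2 = GH/BE/- → run G
t=22: L0/L1/L2 = GH/BE/- → run G
t=23: L0/L1/L2 = GH/BE/- → run G
t=24: L0/L1/L2 = GH/BE/- → run G
t=25: L0/L1/L2 = H/BE/- → run H
t=26: L0/L1/L2 = H/BE/- → run H
t=27: L0/L1/L2 = H/BE/- → run H
t=28: L0/L1/L2 = H/BE/- → run H
t=29: L0/L1/L2 = -/BEH/- → run B
t=30: L0/L1/L2 = -/BEH/- → run B
t=31: L0/L1/L2 = -/BEH/- → run B
t=32: L0/L1/L2 = -/EH/- → run E
t=33: L0/L1/L2 = -/EH/- → run E
t=34: L0/L1/L2 = -/H/- → run H
t=35: L0/L1/L2 = -/H/- → run H
t=36: L0/L1/L2 = -/H/- → run H
t=37: (idle)
t=38: (idle)
t=39: (idle)
t=40: (idle)
t=41: (idle)
t=42: (idle)
t=43: (idle)
t=44: (idle)
t=45: (idle)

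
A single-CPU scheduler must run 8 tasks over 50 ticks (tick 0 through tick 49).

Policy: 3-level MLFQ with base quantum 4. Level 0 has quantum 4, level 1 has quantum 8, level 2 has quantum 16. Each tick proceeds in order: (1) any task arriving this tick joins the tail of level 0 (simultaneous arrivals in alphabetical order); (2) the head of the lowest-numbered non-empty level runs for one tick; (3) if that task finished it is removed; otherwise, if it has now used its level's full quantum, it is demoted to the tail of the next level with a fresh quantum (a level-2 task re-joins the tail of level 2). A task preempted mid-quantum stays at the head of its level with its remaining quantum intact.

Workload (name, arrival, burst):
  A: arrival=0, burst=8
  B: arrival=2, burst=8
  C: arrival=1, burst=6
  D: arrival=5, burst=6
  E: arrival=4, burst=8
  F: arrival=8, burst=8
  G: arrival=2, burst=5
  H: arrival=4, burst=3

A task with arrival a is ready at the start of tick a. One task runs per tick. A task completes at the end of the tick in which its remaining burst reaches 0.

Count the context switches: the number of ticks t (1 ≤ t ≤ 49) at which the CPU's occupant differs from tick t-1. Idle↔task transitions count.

context switches = 14

t=0: L0/L1/L2 = A/-/- → run A
t=1: L0/L1/L2 = AC/-/- → run A
t=2: L0/L1/L2 = ACBG/-/- → run A
t=3: L0/L1/L2 = ACBG/-/- → run A
t=4: L0/L1/L2 = CBGEH/A/- → run C
t=5: L0/L1/L2 = CBGEHD/A/- → run C
t=6: L0/L1/L2 = CBGEHD/A/- → run C
t=7: L0/L1/L2 = CBGEHD/A/- → run C
t=8: L0/L1/L2 = BGEHDF/AC/- → run B
t=9: L0/L1/L2 = BGEHDF/AC/- → run B
t=10: L0/L1/L2 = BGEHDF/AC/- → run B
t=11: L0/L1/L2 = BGEHDF/AC/- → run B
t=12: L0/L1/L2 = GEHDF/ACB/- → run G
t=13: L0/L1/L2 = GEHDF/ACB/- → run G
t=14: L0/L1/L2 = GEHDF/ACB/- → run G
t=15: L0/L1/L2 = GEHDF/ACB/- → run G
t=16: L0/L1/L2 = EHDF/ACBG/- → run E
t=17: L0/L1/L2 = EHDF/ACBG/- → run E
t=18: L0/L1/L2 = EHDF/ACBG/- → run E
t=19: L0/L1/L2 = EHDF/ACBG/- → run E
t=20: L0/L1/L2 = HDF/ACBGE/- → run H
t=21: L0/L1/L2 = HDF/ACBGE/- → run H
t=22: L0/L1/L2 = HDF/ACBGE/- → run H
t=23: L0/L1/L2 = DF/ACBGE/- → run D
t=24: L0/L1/L2 = DF/ACBGE/- → run D
t=25: L0/L1/L2 = DF/ACBGE/- → run D
t=26: L0/L1/L2 = DF/ACBGE/- → run D
t=27: L0/L1/L2 = F/ACBGED/- → run F
t=28: L0/L1/L2 = F/ACBGED/- → run F
t=29: L0/L1/L2 = F/ACBGED/- → run F
t=30: L0/L1/L2 = F/ACBGED/- → run F
t=31: L0/L1/L2 = -/ACBGEDF/- → run A
t=32: L0/L1/L2 = -/ACBGEDF/- → run A
t=33: L0/L1/L2 = -/ACBGEDF/- → run A
t=34: L0/L1/L2 = -/ACBGEDF/- → run A
t=35: L0/L1/L2 = -/CBGEDF/- → run C
t=36: L0/L1/L2 = -/CBGEDF/- → run C
t=37: L0/L1/L2 = -/BGEDF/- → run B
t=38: L0/L1/L2 = -/BGEDF/- → run B
t=39: L0/L1/L2 = -/BGEDF/- → run B
t=40: L0/L1/L2 = -/BGEDF/- → run B
t=41: L0/L1/L2 = -/GEDF/- → run G
t=42: L0/L1/L2 = -/EDF/- → run E
t=43: L0/L1/L2 = -/EDF/- → run E
t=44: L0/L1/L2 = -/EDF/- → run E
t=45: L0/L1/L2 = -/EDF/- → run E
t=46: L0/L1/L2 = -/DF/- → run D
t=47: L0/L1/L2 = -/DF/- → run D
t=48: L0/L1/L2 = -/F/- → run F
t=49: L0/L1/L2 = -/F/- → run F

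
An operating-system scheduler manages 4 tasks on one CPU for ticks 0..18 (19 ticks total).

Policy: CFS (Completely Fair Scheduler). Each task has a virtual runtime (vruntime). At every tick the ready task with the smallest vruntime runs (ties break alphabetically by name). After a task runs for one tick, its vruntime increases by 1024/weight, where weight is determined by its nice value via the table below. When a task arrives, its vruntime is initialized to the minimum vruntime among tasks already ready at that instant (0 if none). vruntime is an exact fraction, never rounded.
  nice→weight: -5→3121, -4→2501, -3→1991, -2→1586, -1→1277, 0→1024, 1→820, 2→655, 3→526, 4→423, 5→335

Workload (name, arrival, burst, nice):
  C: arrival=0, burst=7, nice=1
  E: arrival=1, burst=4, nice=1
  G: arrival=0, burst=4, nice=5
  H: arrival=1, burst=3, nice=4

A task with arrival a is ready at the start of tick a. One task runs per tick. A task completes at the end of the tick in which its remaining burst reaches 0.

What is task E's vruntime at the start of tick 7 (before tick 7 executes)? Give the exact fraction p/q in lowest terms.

vruntime(E, start of tick 7) = 512/205

t=0: vr[C=0 G=0] → run C
t=1: vr[C=256/205 E=0 G=0 H=0] → run E
t=2: vr[C=256/205 E=256/205 G=0 H=0] → run G
t=3: vr[C=256/205 E=256/205 G=1024/335 H=0] → run H
t=4: vr[C=256/205 E=256/205 G=1024/335 H=1024/423] → run C
t=5: vr[C=512/205 E=256/205 G=1024/335 H=1024/423] → run E
t=6: vr[C=512/205 E=512/205 G=1024/335 H=1024/423] → run H
t=7: vr[C=512/205 E=512/205 G=1024/335 H=2048/423] → run C
t=8: vr[C=768/205 E=512/205 G=1024/335 H=2048/423] → run E
t=9: vr[C=768/205 E=768/205 G=1024/335 H=2048/423] → run G
t=10: vr[C=768/205 E=768/205 G=2048/335 H=2048/423] → run C
t=11: vr[C=1024/205 E=768/205 G=2048/335 H=2048/423] → run E
t=12: vr[C=1024/205 G=2048/335 H=2048/423] → run H
t=13: vr[C=1024/205 G=2048/335] → run C
t=14: vr[C=256/41 G=2048/335] → run G
t=15: vr[C=256/41 G=3072/335] → run C
t=16: vr[C=1536/205 G=3072/335] → run C
t=17: vr[G=3072/335] → run G
t=18: (idle)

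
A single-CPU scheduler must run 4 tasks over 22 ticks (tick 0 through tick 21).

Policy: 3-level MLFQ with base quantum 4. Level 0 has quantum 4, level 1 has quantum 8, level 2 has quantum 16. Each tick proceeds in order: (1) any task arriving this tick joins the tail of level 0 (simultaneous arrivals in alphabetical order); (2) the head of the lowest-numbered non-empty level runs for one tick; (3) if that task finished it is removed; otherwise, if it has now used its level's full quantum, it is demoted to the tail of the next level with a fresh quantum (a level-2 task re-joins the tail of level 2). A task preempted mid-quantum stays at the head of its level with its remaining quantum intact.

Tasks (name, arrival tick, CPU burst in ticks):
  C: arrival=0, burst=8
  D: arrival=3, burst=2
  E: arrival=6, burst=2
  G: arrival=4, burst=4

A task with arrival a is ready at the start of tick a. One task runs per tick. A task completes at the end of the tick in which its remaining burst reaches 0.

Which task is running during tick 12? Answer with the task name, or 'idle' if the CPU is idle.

t=0: L0/L1/L2 = C/-/- → run C
t=1: L0/L1/L2 = C/-/- → run C
t=2: L0/L1/L2 = C/-/- → run C
t=3: L0/L1/L2 = CD/-/- → run C
t=4: L0/L1/L2 = DG/C/- → run D
t=5: L0/L1/L2 = DG/C/- → run D
t=6: L0/L1/L2 = GE/C/- → run G
t=7: L0/L1/L2 = GE/C/- → run G
t=8: L0/L1/L2 = GE/C/- → run G
t=9: L0/L1/L2 = GE/C/- → run G
t=10: L0/L1/L2 = E/C/- → run E
t=11: L0/L1/L2 = E/C/- → run E
t=12: L0/L1/L2 = -/C/- → run C
t=13: L0/L1/L2 = -/C/- → run C
t=14: L0/L1/L2 = -/C/- → run C
t=15: L0/L1/L2 = -/C/- → run C
t=16: (idle)
t=17: (idle)
t=18: (idle)
t=19: (idle)
t=20: (idle)
t=21: (idle)

running at tick 12 = C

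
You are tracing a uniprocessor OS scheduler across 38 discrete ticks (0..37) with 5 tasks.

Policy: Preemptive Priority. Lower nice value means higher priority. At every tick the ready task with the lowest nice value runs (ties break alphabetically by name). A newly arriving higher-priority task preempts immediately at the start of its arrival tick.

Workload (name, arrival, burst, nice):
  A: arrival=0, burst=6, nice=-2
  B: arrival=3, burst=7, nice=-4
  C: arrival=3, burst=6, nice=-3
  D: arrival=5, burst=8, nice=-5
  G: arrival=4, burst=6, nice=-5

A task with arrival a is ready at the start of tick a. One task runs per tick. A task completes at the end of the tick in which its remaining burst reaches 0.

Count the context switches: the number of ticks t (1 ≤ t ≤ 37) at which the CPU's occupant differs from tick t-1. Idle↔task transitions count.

t=0: ready={A} → run A
t=1: ready={A} → run A
t=2: ready={A} → run A
t=3: ready={A,B,C} → run B
t=4: ready={A,B,C,G} → run G
t=5: ready={A,B,C,D,G} → run D
t=6: ready={A,B,C,D,G} → run D
t=7: ready={A,B,C,D,G} → run D
t=8: ready={A,B,C,D,G} → run D
t=9: ready={A,B,C,D,G} → run D
t=10: ready={A,B,C,D,G} → run D
t=11: ready={A,B,C,D,G} → run D
t=12: ready={A,B,C,D,G} → run D
t=13: ready={A,B,C,G} → run G
t=14: ready={A,B,C,G} → run G
t=15: ready={A,B,C,G} → run G
t=16: ready={A,B,C,G} → run G
t=17: ready={A,B,C,G} → run G
t=18: ready={A,B,C} → run B
t=19: ready={A,B,C} → run B
t=20: ready={A,B,C} → run B
t=21: ready={A,B,C} → run B
t=22: ready={A,B,C} → run B
t=23: ready={A,B,C} → run B
t=24: ready={A,C} → run C
t=25: ready={A,C} → run C
t=26: ready={A,C} → run C
t=27: ready={A,C} → run C
t=28: ready={A,C} → run C
t=29: ready={A,C} → run C
t=30: ready={A} → run A
t=31: ready={A} → run A
t=32: ready={A} → run A
t=33: (idle)
t=34: (idle)
t=35: (idle)
t=36: (idle)
t=37: (idle)

context switches = 8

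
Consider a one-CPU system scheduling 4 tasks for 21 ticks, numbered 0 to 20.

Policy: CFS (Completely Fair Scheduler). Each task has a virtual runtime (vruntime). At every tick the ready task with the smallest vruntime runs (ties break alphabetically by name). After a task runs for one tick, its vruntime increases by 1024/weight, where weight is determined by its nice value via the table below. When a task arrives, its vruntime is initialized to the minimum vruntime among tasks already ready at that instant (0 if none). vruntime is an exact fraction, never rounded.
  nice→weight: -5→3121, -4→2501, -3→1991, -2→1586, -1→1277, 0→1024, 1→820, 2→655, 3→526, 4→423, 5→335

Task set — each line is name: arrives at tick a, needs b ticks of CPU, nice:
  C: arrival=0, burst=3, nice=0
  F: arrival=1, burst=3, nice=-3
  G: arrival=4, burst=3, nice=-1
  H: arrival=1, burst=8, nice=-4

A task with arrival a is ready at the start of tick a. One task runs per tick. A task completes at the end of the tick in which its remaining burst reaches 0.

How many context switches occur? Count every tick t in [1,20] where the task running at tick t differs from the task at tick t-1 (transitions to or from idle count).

t=0: vr[C=0] → run C
t=1: vr[C=1 F=1 H=1] → run C
t=2: vr[C=2 F=1 H=1] → run F
t=3: vr[C=2 F=3015/1991 H=1] → run H
t=4: vr[C=2 F=3015/1991 G=3525/2501 H=3525/2501] → run G
t=5: vr[C=2 F=3015/1991 G=7062449/3193777 H=3525/2501] → run H
t=6: vr[C=2 F=3015/1991 G=7062449/3193777 H=4549/2501] → run F
t=7: vr[C=2 F=4039/1991 G=7062449/3193777 H=4549/2501] → run H
t=8: vr[C=2 F=4039/1991 G=7062449/3193777 H=5573/2501] → run C
t=9: vr[F=4039/1991 G=7062449/3193777 H=5573/2501] → run F
t=10: vr[G=7062449/3193777 H=5573/2501] → run G
t=11: vr[G=9623473/3193777 H=5573/2501] → run H
t=12: vr[G=9623473/3193777 H=6597/2501] → run H
t=13: vr[G=9623473/3193777 H=7621/2501] → run G
t=14: vr[H=7621/2501] → run H
t=15: vr[H=8645/2501] → run H
t=16: vr[H=9669/2501] → run H
t=17: (idle)
t=18: (idle)
t=19: (idle)
t=20: (idle)

context switches = 13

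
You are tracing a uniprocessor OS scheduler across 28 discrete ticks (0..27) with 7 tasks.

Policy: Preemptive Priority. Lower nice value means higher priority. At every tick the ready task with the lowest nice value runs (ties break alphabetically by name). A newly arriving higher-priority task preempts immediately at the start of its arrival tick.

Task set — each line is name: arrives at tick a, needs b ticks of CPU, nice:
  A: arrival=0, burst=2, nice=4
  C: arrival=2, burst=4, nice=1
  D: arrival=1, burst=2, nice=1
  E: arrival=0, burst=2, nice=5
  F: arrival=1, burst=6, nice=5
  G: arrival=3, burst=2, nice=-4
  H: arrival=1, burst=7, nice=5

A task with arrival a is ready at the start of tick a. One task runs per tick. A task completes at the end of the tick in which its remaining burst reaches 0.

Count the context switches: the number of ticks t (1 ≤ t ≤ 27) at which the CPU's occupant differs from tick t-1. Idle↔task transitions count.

t=0: ready={A,E} → run A
t=1: ready={A,D,E,F,H} → run D
t=2: ready={A,C,D,E,F,H} → run C
t=3: ready={A,C,D,E,F,G,H} → run G
t=4: ready={A,C,D,E,F,G,H} → run G
t=5: ready={A,C,D,E,F,H} → run C
t=6: ready={A,C,D,E,F,H} → run C
t=7: ready={A,C,D,E,F,H} → run C
t=8: ready={A,D,E,F,H} → run D
t=9: ready={A,E,F,H} → run A
t=10: ready={E,F,H} → run E
t=11: ready={E,F,H} → run E
t=12: ready={F,H} → run F
t=13: ready={F,H} → run F
t=14: ready={F,H} → run F
t=15: ready={F,H} → run F
t=16: ready={F,H} → run F
t=17: ready={F,H} → run F
t=18: ready={H} → run H
t=19: ready={H} → run H
t=20: ready={H} → run H
t=21: ready={H} → run H
t=22: ready={H} → run H
t=23: ready={H} → run H
t=24: ready={H} → run H
t=25: (idle)
t=26: (idle)
t=27: (idle)

context switches = 10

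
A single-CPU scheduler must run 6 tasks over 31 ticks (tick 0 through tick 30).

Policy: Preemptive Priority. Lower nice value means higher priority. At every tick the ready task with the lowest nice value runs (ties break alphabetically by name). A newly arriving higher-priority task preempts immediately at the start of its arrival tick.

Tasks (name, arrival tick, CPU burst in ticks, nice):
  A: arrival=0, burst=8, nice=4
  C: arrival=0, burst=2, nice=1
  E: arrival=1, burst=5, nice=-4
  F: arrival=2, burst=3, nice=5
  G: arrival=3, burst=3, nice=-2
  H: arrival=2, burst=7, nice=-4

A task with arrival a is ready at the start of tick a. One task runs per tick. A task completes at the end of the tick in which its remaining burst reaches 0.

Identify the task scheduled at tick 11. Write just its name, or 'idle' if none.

t=0: ready={A,C} → run C
t=1: ready={A,C,E} → run E
t=2: ready={A,C,E,F,H} → run E
t=3: ready={A,C,E,F,G,H} → run E
t=4: ready={A,C,E,F,G,H} → run E
t=5: ready={A,C,E,F,G,H} → run E
t=6: ready={A,C,F,G,H} → run H
t=7: ready={A,C,F,G,H} → run H
t=8: ready={A,C,F,G,H} → run H
t=9: ready={A,C,F,G,H} → run H
t=10: ready={A,C,F,G,H} → run H
t=11: ready={A,C,F,G,H} → run H
t=12: ready={A,C,F,G,H} → run H
t=13: ready={A,C,F,G} → run G
t=14: ready={A,C,F,G} → run G
t=15: ready={A,C,F,G} → run G
t=16: ready={A,C,F} → run C
t=17: ready={A,F} → run A
t=18: ready={A,F} → run A
t=19: ready={A,F} → run A
t=20: ready={A,F} → run A
t=21: ready={A,F} → run A
t=22: ready={A,F} → run A
t=23: ready={A,F} → run A
t=24: ready={A,F} → run A
t=25: ready={F} → run F
t=26: ready={F} → run F
t=27: ready={F} → run F
t=28: (idle)
t=29: (idle)
t=30: (idle)

running at tick 11 = H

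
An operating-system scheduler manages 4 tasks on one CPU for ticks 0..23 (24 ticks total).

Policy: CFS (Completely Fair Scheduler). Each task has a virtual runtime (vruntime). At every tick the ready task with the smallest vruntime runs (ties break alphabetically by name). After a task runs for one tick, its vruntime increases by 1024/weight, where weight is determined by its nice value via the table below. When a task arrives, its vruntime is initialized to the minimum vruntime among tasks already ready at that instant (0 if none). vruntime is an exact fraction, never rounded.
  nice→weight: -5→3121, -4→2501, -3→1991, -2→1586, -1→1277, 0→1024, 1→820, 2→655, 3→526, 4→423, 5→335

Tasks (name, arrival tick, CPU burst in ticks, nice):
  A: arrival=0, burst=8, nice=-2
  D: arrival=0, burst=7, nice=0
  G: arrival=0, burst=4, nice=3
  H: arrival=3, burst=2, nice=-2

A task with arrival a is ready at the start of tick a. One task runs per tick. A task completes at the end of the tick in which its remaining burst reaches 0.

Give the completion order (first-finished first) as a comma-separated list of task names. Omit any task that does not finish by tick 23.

t=0: vr[A=0 D=0 G=0] → run A
t=1: vr[A=512/793 D=0 G=0] → run D
t=2: vr[A=512/793 D=1 G=0] → run G
t=3: vr[A=512/793 D=1 G=512/263 H=512/793] → run A
t=4: vr[A=1024/793 D=1 G=512/263 H=512/793] → run H
t=5: vr[A=1024/793 D=1 G=512/263 H=1024/793] → run D
t=6: vr[A=1024/793 D=2 G=512/263 H=1024/793] → run A
t=7: vr[A=1536/793 D=2 G=512/263 H=1024/793] → run H
t=8: vr[A=1536/793 D=2 G=512/263] → run A
t=9: vr[A=2048/793 D=2 G=512/263] → run G
t=10: vr[A=2048/793 D=2 G=1024/263] → run D
t=11: vr[A=2048/793 D=3 G=1024/263] → run A
t=12: vr[A=2560/793 D=3 G=1024/263] → run D
t=13: vr[A=2560/793 D=4 G=1024/263] → run A
t=14: vr[A=3072/793 D=4 G=1024/263] → run A
t=15: vr[A=3584/793 D=4 G=1024/263] → run G
t=16: vr[A=3584/793 D=4 G=1536/263] → run D
t=17: vr[A=3584/793 D=5 G=1536/263] → run A
t=18: vr[D=5 G=1536/263] → run D
t=19: vr[D=6 G=1536/263] → run G
t=20: vr[D=6] → run D
t=21: (idle)
t=22: (idle)
t=23: (idle)

completion order = H, A, G, D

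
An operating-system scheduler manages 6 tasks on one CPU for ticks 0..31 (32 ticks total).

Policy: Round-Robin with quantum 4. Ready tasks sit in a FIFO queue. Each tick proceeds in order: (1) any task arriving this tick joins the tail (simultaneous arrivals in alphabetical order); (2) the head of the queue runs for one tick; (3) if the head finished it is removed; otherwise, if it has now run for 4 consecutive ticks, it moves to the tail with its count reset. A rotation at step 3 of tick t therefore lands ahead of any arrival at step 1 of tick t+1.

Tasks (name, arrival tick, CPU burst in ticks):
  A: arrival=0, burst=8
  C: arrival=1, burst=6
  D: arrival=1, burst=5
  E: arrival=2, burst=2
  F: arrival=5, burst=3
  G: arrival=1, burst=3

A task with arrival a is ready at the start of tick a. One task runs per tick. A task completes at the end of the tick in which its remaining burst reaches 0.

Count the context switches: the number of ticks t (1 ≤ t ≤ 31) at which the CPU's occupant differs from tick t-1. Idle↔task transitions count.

context switches = 9

t=0: queue=[A] q_used=0 → run A
t=1: queue=[A,C,D,G] q_used=1 → run A
t=2: queue=[A,C,D,G,E] q_used=2 → run A
t=3: queue=[A,C,D,G,E] q_used=3 → run A
t=4: queue=[C,D,G,E,A] q_used=0 → run C
t=5: queue=[C,D,G,E,A,F] q_used=1 → run C
t=6: queue=[C,D,G,E,A,F] q_used=2 → run C
t=7: queue=[C,D,G,E,A,F] q_used=3 → run C
t=8: queue=[D,G,E,A,F,C] q_used=0 → run D
t=9: queue=[D,G,E,A,F,C] q_used=1 → run D
t=10: queue=[D,G,E,A,F,C] q_used=2 → run D
t=11: queue=[D,G,E,A,F,C] q_used=3 → run D
t=12: queue=[G,E,A,F,C,D] q_used=0 → run G
t=13: queue=[G,E,A,F,C,D] q_used=1 → run G
t=14: queue=[G,E,A,F,C,D] q_used=2 → run G
t=15: queue=[E,A,F,C,D] q_used=0 → run E
t=16: queue=[E,A,F,C,D] q_used=1 → run E
t=17: queue=[A,F,C,D] q_used=0 → run A
t=18: queue=[A,F,C,D] q_used=1 → run A
t=19: queue=[A,F,C,D] q_used=2 → run A
t=20: queue=[A,F,C,D] q_used=3 → run A
t=21: queue=[F,C,D] q_used=0 → run F
t=22: queue=[F,C,D] q_used=1 → run F
t=23: queue=[F,C,D] q_used=2 → run F
t=24: queue=[C,D] q_used=0 → run C
t=25: queue=[C,D] q_used=1 → run C
t=26: queue=[D] q_used=0 → run D
t=27: (idle)
t=28: (idle)
t=29: (idle)
t=30: (idle)
t=31: (idle)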